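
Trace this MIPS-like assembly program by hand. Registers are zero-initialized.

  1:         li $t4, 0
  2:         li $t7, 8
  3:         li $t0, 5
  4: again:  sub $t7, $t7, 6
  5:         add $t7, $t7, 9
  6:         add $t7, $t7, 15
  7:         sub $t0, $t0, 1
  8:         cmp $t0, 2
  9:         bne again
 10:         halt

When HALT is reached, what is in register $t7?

after li $t4, 0: $t4=0
after li $t7, 8: $t7=8
after li $t0, 5: $t0=5
after sub $t7, $t7, 6: $t7=8-6=2
after add $t7, $t7, 9: $t7=2+9=11
after add $t7, $t7, 15: $t7=11+15=26
after sub $t0, $t0, 1: $t0=5-1=4
cmp $t0, 2  (cmp 4,2)
bne again: taken
after sub $t7, $t7, 6: $t7=26-6=20
after add $t7, $t7, 9: $t7=20+9=29
after add $t7, $t7, 15: $t7=29+15=44
after sub $t0, $t0, 1: $t0=4-1=3
cmp $t0, 2  (cmp 3,2)
bne again: taken
after sub $t7, $t7, 6: $t7=44-6=38
after add $t7, $t7, 9: $t7=38+9=47
after add $t7, $t7, 15: $t7=47+15=62
after sub $t0, $t0, 1: $t0=3-1=2
cmp $t0, 2  (cmp 2,2)
bne again: not taken
halt.

62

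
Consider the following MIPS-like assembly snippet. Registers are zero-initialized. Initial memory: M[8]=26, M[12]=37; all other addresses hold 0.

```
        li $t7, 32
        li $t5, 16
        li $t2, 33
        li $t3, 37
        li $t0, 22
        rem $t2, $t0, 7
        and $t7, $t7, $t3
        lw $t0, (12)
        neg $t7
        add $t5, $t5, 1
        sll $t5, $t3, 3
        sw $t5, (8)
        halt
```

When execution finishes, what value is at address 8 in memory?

296

$t7=32
$t5=16
$t2=33
$t3=37
$t0=22
$t2=22%7=1
$t7=32&37=32
$t0=M[12]=37
$t7=-(32)=-32
$t5=16+1=17
$t5=37<<3=296
sw $t5, (8) → M[8]=296
halt.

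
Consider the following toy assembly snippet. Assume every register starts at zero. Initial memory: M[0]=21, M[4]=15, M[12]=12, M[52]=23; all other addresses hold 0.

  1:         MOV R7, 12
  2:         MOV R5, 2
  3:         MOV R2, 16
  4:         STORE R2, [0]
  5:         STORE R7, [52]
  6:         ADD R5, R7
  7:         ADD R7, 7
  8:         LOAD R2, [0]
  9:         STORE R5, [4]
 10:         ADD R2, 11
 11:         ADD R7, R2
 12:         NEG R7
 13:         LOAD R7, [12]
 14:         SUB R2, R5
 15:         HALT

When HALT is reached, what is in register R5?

14

MOV R7, 12 → R7=12
MOV R5, 2 → R5=2
MOV R2, 16 → R2=16
STORE R2, [0] → M[0]=16
STORE R7, [52] → M[52]=12
ADD R5, R7 → R5=2+12=14
ADD R7, 7 → R7=12+7=19
LOAD R2, [0] → R2=M[0]=16
STORE R5, [4] → M[4]=14
ADD R2, 11 → R2=16+11=27
ADD R7, R2 → R7=19+27=46
NEG R7 → R7=-(46)=-46
LOAD R7, [12] → R7=M[12]=12
SUB R2, R5 → R2=27-14=13
halt.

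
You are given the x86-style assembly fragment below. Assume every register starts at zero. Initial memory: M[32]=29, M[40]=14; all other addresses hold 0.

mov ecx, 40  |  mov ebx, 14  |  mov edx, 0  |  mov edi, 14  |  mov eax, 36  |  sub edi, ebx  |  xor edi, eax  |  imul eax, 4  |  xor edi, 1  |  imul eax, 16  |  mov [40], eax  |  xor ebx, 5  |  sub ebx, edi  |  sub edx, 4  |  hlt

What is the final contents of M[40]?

2304

after mov ecx, 40: ecx=40
after mov ebx, 14: ebx=14
after mov edx, 0: edx=0
after mov edi, 14: edi=14
after mov eax, 36: eax=36
after sub edi, ebx: edi=14-14=0
after xor edi, eax: edi=0^36=36
after imul eax, 4: eax=36*4=144
after xor edi, 1: edi=36^1=37
after imul eax, 16: eax=144*16=2304
mov [40], eax → M[40]=2304
after xor ebx, 5: ebx=14^5=11
after sub ebx, edi: ebx=11-37=-26
after sub edx, 4: edx=0-4=-4
halt.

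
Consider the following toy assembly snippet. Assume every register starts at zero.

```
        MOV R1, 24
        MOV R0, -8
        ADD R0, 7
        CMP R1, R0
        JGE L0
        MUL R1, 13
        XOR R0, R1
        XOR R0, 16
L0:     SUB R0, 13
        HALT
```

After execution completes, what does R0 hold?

-14

R1=24
R0=-8
R0=(-8)+7=-1
CMP R1, R0  (cmp 24,-1)
JGE L0: taken
R0=(-1)-13=-14
halt.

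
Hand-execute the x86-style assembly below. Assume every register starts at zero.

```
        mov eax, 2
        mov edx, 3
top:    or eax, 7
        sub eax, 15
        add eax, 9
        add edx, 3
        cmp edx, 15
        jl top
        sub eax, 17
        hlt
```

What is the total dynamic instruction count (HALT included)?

mov eax, 2 → eax=2
mov edx, 3 → edx=3
or eax, 7 → eax=2|7=7
sub eax, 15 → eax=7-15=-8
add eax, 9 → eax=(-8)+9=1
add edx, 3 → edx=3+3=6
cmp edx, 15  (cmp 6,15)
jl top: taken
or eax, 7 → eax=1|7=7
sub eax, 15 → eax=7-15=-8
add eax, 9 → eax=(-8)+9=1
add edx, 3 → edx=6+3=9
cmp edx, 15  (cmp 9,15)
jl top: taken
or eax, 7 → eax=1|7=7
sub eax, 15 → eax=7-15=-8
add eax, 9 → eax=(-8)+9=1
add edx, 3 → edx=9+3=12
cmp edx, 15  (cmp 12,15)
jl top: taken
or eax, 7 → eax=1|7=7
sub eax, 15 → eax=7-15=-8
add eax, 9 → eax=(-8)+9=1
add edx, 3 → edx=12+3=15
cmp edx, 15  (cmp 15,15)
jl top: not taken
sub eax, 17 → eax=1-17=-16
halt.
Total executed instructions: 28.

28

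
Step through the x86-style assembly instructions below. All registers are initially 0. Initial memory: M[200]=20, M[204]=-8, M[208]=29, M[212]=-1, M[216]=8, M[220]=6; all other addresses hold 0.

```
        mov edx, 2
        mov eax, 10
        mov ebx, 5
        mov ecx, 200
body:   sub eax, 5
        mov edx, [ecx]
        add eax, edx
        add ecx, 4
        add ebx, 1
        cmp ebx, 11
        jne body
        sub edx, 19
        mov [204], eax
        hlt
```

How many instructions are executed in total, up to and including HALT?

49

mov edx, 2 → edx=2
mov eax, 10 → eax=10
mov ebx, 5 → ebx=5
mov ecx, 200 → ecx=200
sub eax, 5 → eax=10-5=5
mov edx, [ecx] → edx=M[200]=20
add eax, edx → eax=5+20=25
add ecx, 4 → ecx=200+4=204
add ebx, 1 → ebx=5+1=6
cmp ebx, 11  (cmp 6,11)
jne body: taken
sub eax, 5 → eax=25-5=20
mov edx, [ecx] → edx=M[204]=-8
add eax, edx → eax=20+(-8)=12
add ecx, 4 → ecx=204+4=208
add ebx, 1 → ebx=6+1=7
cmp ebx, 11  (cmp 7,11)
jne body: taken
sub eax, 5 → eax=12-5=7
mov edx, [ecx] → edx=M[208]=29
add eax, edx → eax=7+29=36
add ecx, 4 → ecx=208+4=212
add ebx, 1 → ebx=7+1=8
cmp ebx, 11  (cmp 8,11)
jne body: taken
sub eax, 5 → eax=36-5=31
mov edx, [ecx] → edx=M[212]=-1
add eax, edx → eax=31+(-1)=30
add ecx, 4 → ecx=212+4=216
add ebx, 1 → ebx=8+1=9
cmp ebx, 11  (cmp 9,11)
jne body: taken
sub eax, 5 → eax=30-5=25
mov edx, [ecx] → edx=M[216]=8
add eax, edx → eax=25+8=33
add ecx, 4 → ecx=216+4=220
add ebx, 1 → ebx=9+1=10
cmp ebx, 11  (cmp 10,11)
jne body: taken
sub eax, 5 → eax=33-5=28
mov edx, [ecx] → edx=M[220]=6
add eax, edx → eax=28+6=34
add ecx, 4 → ecx=220+4=224
add ebx, 1 → ebx=10+1=11
cmp ebx, 11  (cmp 11,11)
jne body: not taken
sub edx, 19 → edx=6-19=-13
mov [204], eax → M[204]=34
halt.
Total executed instructions: 49.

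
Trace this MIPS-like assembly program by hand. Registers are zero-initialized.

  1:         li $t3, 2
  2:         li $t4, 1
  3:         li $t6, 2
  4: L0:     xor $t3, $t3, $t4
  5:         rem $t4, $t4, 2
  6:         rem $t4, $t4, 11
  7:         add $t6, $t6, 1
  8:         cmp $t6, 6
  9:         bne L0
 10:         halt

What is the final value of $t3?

2

$t3=2
$t4=1
$t6=2
$t3=2^1=3
$t4=1%2=1
$t4=1%11=1
$t6=2+1=3
cmp $t6, 6  (cmp 3,6)
bne L0: taken
$t3=3^1=2
$t4=1%2=1
$t4=1%11=1
$t6=3+1=4
cmp $t6, 6  (cmp 4,6)
bne L0: taken
$t3=2^1=3
$t4=1%2=1
$t4=1%11=1
$t6=4+1=5
cmp $t6, 6  (cmp 5,6)
bne L0: taken
$t3=3^1=2
$t4=1%2=1
$t4=1%11=1
$t6=5+1=6
cmp $t6, 6  (cmp 6,6)
bne L0: not taken
halt.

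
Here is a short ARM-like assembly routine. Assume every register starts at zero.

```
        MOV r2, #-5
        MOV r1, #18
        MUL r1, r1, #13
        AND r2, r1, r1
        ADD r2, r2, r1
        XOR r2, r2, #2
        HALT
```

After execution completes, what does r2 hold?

470

after MOV r2, #-5: r2=-5
after MOV r1, #18: r1=18
after MUL r1, r1, #13: r1=18*13=234
after AND r2, r1, r1: r2=234&234=234
after ADD r2, r2, r1: r2=234+234=468
after XOR r2, r2, #2: r2=468^2=470
halt.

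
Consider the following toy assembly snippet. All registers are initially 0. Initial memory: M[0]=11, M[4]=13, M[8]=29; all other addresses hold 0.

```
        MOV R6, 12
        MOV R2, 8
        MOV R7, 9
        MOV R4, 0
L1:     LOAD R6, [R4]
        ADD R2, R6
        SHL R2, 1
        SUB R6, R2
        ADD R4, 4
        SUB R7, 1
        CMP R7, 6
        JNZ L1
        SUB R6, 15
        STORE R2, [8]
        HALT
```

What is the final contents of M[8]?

MOV R6, 12 → R6=12
MOV R2, 8 → R2=8
MOV R7, 9 → R7=9
MOV R4, 0 → R4=0
LOAD R6, [R4] → R6=M[0]=11
ADD R2, R6 → R2=8+11=19
SHL R2, 1 → R2=19<<1=38
SUB R6, R2 → R6=11-38=-27
ADD R4, 4 → R4=0+4=4
SUB R7, 1 → R7=9-1=8
CMP R7, 6  (cmp 8,6)
JNZ L1: taken
LOAD R6, [R4] → R6=M[4]=13
ADD R2, R6 → R2=38+13=51
SHL R2, 1 → R2=51<<1=102
SUB R6, R2 → R6=13-102=-89
ADD R4, 4 → R4=4+4=8
SUB R7, 1 → R7=8-1=7
CMP R7, 6  (cmp 7,6)
JNZ L1: taken
LOAD R6, [R4] → R6=M[8]=29
ADD R2, R6 → R2=102+29=131
SHL R2, 1 → R2=131<<1=262
SUB R6, R2 → R6=29-262=-233
ADD R4, 4 → R4=8+4=12
SUB R7, 1 → R7=7-1=6
CMP R7, 6  (cmp 6,6)
JNZ L1: not taken
SUB R6, 15 → R6=(-233)-15=-248
STORE R2, [8] → M[8]=262
halt.

262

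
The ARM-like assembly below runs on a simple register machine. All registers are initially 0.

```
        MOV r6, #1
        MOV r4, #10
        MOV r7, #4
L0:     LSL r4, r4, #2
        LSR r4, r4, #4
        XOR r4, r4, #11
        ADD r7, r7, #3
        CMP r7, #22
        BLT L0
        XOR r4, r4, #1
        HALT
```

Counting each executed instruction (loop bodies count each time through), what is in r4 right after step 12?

after MOV r6, #1: r6=1
after MOV r4, #10: r4=10
after MOV r7, #4: r7=4
after LSL r4, r4, #2: r4=10<<2=40
after LSR r4, r4, #4: r4=40>>4=2
after XOR r4, r4, #11: r4=2^11=9
after ADD r7, r7, #3: r7=4+3=7
CMP r7, #22  (cmp 7,22)
BLT L0: taken
after LSL r4, r4, #2: r4=9<<2=36
after LSR r4, r4, #4: r4=36>>4=2
after XOR r4, r4, #11: r4=2^11=9
After step 12: r4 = 9.

9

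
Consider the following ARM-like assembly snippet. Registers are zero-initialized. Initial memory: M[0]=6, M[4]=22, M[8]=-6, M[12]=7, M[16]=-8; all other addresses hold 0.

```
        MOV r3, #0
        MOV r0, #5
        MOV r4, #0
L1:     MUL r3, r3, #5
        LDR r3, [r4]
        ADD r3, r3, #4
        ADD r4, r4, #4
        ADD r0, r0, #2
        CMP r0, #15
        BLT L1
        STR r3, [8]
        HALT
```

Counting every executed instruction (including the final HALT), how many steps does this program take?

40

r3=0
r0=5
r4=0
r3=0*5=0
r3=M[0]=6
r3=6+4=10
r4=0+4=4
r0=5+2=7
CMP r0, #15  (cmp 7,15)
BLT L1: taken
r3=10*5=50
r3=M[4]=22
r3=22+4=26
r4=4+4=8
r0=7+2=9
CMP r0, #15  (cmp 9,15)
BLT L1: taken
r3=26*5=130
r3=M[8]=-6
r3=(-6)+4=-2
r4=8+4=12
r0=9+2=11
CMP r0, #15  (cmp 11,15)
BLT L1: taken
r3=(-2)*5=-10
r3=M[12]=7
r3=7+4=11
r4=12+4=16
r0=11+2=13
CMP r0, #15  (cmp 13,15)
BLT L1: taken
r3=11*5=55
r3=M[16]=-8
r3=(-8)+4=-4
r4=16+4=20
r0=13+2=15
CMP r0, #15  (cmp 15,15)
BLT L1: not taken
STR r3, [8] → M[8]=-4
halt.
Total executed instructions: 40.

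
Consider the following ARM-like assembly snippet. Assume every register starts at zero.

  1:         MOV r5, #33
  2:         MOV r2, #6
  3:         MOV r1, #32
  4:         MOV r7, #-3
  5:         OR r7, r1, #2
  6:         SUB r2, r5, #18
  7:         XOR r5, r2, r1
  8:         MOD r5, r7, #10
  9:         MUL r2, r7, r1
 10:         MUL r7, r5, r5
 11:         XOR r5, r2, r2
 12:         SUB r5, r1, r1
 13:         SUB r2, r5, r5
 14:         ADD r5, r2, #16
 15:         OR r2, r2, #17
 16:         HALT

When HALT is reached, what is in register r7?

after MOV r5, #33: r5=33
after MOV r2, #6: r2=6
after MOV r1, #32: r1=32
after MOV r7, #-3: r7=-3
after OR r7, r1, #2: r7=32|2=34
after SUB r2, r5, #18: r2=33-18=15
after XOR r5, r2, r1: r5=15^32=47
after MOD r5, r7, #10: r5=34%10=4
after MUL r2, r7, r1: r2=34*32=1088
after MUL r7, r5, r5: r7=4*4=16
after XOR r5, r2, r2: r5=1088^1088=0
after SUB r5, r1, r1: r5=32-32=0
after SUB r2, r5, r5: r2=0-0=0
after ADD r5, r2, #16: r5=0+16=16
after OR r2, r2, #17: r2=0|17=17
halt.

16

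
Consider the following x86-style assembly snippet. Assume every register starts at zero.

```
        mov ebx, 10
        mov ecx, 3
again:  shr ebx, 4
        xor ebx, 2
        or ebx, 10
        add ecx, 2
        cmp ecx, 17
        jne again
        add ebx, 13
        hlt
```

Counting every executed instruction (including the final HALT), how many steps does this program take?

ebx=10
ecx=3
ebx=10>>4=0
ebx=0^2=2
ebx=2|10=10
ecx=3+2=5
cmp ecx, 17  (cmp 5,17)
jne again: taken
ebx=10>>4=0
ebx=0^2=2
ebx=2|10=10
ecx=5+2=7
cmp ecx, 17  (cmp 7,17)
jne again: taken
ebx=10>>4=0
ebx=0^2=2
ebx=2|10=10
ecx=7+2=9
cmp ecx, 17  (cmp 9,17)
jne again: taken
ebx=10>>4=0
ebx=0^2=2
ebx=2|10=10
ecx=9+2=11
cmp ecx, 17  (cmp 11,17)
jne again: taken
ebx=10>>4=0
ebx=0^2=2
ebx=2|10=10
ecx=11+2=13
cmp ecx, 17  (cmp 13,17)
jne again: taken
ebx=10>>4=0
ebx=0^2=2
ebx=2|10=10
ecx=13+2=15
cmp ecx, 17  (cmp 15,17)
jne again: taken
ebx=10>>4=0
ebx=0^2=2
ebx=2|10=10
ecx=15+2=17
cmp ecx, 17  (cmp 17,17)
jne again: not taken
ebx=10+13=23
halt.
Total executed instructions: 46.

46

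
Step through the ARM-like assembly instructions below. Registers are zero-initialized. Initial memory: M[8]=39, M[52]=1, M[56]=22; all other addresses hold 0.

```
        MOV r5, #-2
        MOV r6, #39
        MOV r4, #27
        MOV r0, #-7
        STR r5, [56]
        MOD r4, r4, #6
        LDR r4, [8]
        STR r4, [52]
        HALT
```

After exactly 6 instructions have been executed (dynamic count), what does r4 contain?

3

after MOV r5, #-2: r5=-2
after MOV r6, #39: r6=39
after MOV r4, #27: r4=27
after MOV r0, #-7: r0=-7
STR r5, [56] → M[56]=-2
after MOD r4, r4, #6: r4=27%6=3
After step 6: r4 = 3.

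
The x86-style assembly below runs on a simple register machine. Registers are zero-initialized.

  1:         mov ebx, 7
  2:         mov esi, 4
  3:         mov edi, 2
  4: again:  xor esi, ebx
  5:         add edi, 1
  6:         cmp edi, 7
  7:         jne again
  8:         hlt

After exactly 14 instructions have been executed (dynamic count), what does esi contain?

3

after mov ebx, 7: ebx=7
after mov esi, 4: esi=4
after mov edi, 2: edi=2
after xor esi, ebx: esi=4^7=3
after add edi, 1: edi=2+1=3
cmp edi, 7  (cmp 3,7)
jne again: taken
after xor esi, ebx: esi=3^7=4
after add edi, 1: edi=3+1=4
cmp edi, 7  (cmp 4,7)
jne again: taken
after xor esi, ebx: esi=4^7=3
after add edi, 1: edi=4+1=5
cmp edi, 7  (cmp 5,7)
After step 14: esi = 3.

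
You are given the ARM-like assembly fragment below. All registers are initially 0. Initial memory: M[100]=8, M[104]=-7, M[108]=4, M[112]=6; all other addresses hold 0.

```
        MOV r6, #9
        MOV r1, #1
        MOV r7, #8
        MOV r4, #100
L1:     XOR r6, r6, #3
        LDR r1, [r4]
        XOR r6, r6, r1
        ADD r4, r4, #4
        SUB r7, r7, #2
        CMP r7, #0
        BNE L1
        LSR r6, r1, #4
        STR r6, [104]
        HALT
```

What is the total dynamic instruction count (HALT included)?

after MOV r6, #9: r6=9
after MOV r1, #1: r1=1
after MOV r7, #8: r7=8
after MOV r4, #100: r4=100
after XOR r6, r6, #3: r6=9^3=10
after LDR r1, [r4]: r1=M[100]=8
after XOR r6, r6, r1: r6=10^8=2
after ADD r4, r4, #4: r4=100+4=104
after SUB r7, r7, #2: r7=8-2=6
CMP r7, #0  (cmp 6,0)
BNE L1: taken
after XOR r6, r6, #3: r6=2^3=1
after LDR r1, [r4]: r1=M[104]=-7
after XOR r6, r6, r1: r6=1^(-7)=-8
after ADD r4, r4, #4: r4=104+4=108
after SUB r7, r7, #2: r7=6-2=4
CMP r7, #0  (cmp 4,0)
BNE L1: taken
after XOR r6, r6, #3: r6=(-8)^3=-5
after LDR r1, [r4]: r1=M[108]=4
after XOR r6, r6, r1: r6=(-5)^4=-1
after ADD r4, r4, #4: r4=108+4=112
after SUB r7, r7, #2: r7=4-2=2
CMP r7, #0  (cmp 2,0)
BNE L1: taken
after XOR r6, r6, #3: r6=(-1)^3=-4
after LDR r1, [r4]: r1=M[112]=6
after XOR r6, r6, r1: r6=(-4)^6=-6
after ADD r4, r4, #4: r4=112+4=116
after SUB r7, r7, #2: r7=2-2=0
CMP r7, #0  (cmp 0,0)
BNE L1: not taken
after LSR r6, r1, #4: r6=6>>4=0
STR r6, [104] → M[104]=0
halt.
Total executed instructions: 35.

35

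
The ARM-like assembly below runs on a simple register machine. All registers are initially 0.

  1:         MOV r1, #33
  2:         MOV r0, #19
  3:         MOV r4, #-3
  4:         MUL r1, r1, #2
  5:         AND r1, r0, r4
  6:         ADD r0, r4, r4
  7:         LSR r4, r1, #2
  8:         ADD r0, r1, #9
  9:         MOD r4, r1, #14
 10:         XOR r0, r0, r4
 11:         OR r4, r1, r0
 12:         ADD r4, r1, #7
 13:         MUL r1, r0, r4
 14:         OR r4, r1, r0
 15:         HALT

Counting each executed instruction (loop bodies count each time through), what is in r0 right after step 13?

after MOV r1, #33: r1=33
after MOV r0, #19: r0=19
after MOV r4, #-3: r4=-3
after MUL r1, r1, #2: r1=33*2=66
after AND r1, r0, r4: r1=19&(-3)=17
after ADD r0, r4, r4: r0=(-3)+(-3)=-6
after LSR r4, r1, #2: r4=17>>2=4
after ADD r0, r1, #9: r0=17+9=26
after MOD r4, r1, #14: r4=17%14=3
after XOR r0, r0, r4: r0=26^3=25
after OR r4, r1, r0: r4=17|25=25
after ADD r4, r1, #7: r4=17+7=24
after MUL r1, r0, r4: r1=25*24=600
After step 13: r0 = 25.

25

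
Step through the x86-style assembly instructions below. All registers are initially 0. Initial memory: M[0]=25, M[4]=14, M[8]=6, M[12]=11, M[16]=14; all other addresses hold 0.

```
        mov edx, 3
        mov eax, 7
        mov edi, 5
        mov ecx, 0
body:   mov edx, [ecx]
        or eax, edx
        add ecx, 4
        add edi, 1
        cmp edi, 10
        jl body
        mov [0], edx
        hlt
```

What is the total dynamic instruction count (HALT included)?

after mov edx, 3: edx=3
after mov eax, 7: eax=7
after mov edi, 5: edi=5
after mov ecx, 0: ecx=0
after mov edx, [ecx]: edx=M[0]=25
after or eax, edx: eax=7|25=31
after add ecx, 4: ecx=0+4=4
after add edi, 1: edi=5+1=6
cmp edi, 10  (cmp 6,10)
jl body: taken
after mov edx, [ecx]: edx=M[4]=14
after or eax, edx: eax=31|14=31
after add ecx, 4: ecx=4+4=8
after add edi, 1: edi=6+1=7
cmp edi, 10  (cmp 7,10)
jl body: taken
after mov edx, [ecx]: edx=M[8]=6
after or eax, edx: eax=31|6=31
after add ecx, 4: ecx=8+4=12
after add edi, 1: edi=7+1=8
cmp edi, 10  (cmp 8,10)
jl body: taken
after mov edx, [ecx]: edx=M[12]=11
after or eax, edx: eax=31|11=31
after add ecx, 4: ecx=12+4=16
after add edi, 1: edi=8+1=9
cmp edi, 10  (cmp 9,10)
jl body: taken
after mov edx, [ecx]: edx=M[16]=14
after or eax, edx: eax=31|14=31
after add ecx, 4: ecx=16+4=20
after add edi, 1: edi=9+1=10
cmp edi, 10  (cmp 10,10)
jl body: not taken
mov [0], edx → M[0]=14
halt.
Total executed instructions: 36.

36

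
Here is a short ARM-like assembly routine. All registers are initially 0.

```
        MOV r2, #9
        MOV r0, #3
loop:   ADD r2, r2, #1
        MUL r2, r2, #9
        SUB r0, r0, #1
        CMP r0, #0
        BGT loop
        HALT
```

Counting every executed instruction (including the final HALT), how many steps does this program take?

r2=9
r0=3
r2=9+1=10
r2=10*9=90
r0=3-1=2
CMP r0, #0  (cmp 2,0)
BGT loop: taken
r2=90+1=91
r2=91*9=819
r0=2-1=1
CMP r0, #0  (cmp 1,0)
BGT loop: taken
r2=819+1=820
r2=820*9=7380
r0=1-1=0
CMP r0, #0  (cmp 0,0)
BGT loop: not taken
halt.
Total executed instructions: 18.

18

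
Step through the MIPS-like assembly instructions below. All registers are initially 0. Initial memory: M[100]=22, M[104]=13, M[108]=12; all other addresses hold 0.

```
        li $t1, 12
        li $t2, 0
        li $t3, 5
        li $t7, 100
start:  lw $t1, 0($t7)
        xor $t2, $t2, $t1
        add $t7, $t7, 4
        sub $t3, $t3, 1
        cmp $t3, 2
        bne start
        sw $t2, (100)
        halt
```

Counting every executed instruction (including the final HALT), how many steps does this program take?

24

li $t1, 12 → $t1=12
li $t2, 0 → $t2=0
li $t3, 5 → $t3=5
li $t7, 100 → $t7=100
lw $t1, 0($t7) → $t1=M[100]=22
xor $t2, $t2, $t1 → $t2=0^22=22
add $t7, $t7, 4 → $t7=100+4=104
sub $t3, $t3, 1 → $t3=5-1=4
cmp $t3, 2  (cmp 4,2)
bne start: taken
lw $t1, 0($t7) → $t1=M[104]=13
xor $t2, $t2, $t1 → $t2=22^13=27
add $t7, $t7, 4 → $t7=104+4=108
sub $t3, $t3, 1 → $t3=4-1=3
cmp $t3, 2  (cmp 3,2)
bne start: taken
lw $t1, 0($t7) → $t1=M[108]=12
xor $t2, $t2, $t1 → $t2=27^12=23
add $t7, $t7, 4 → $t7=108+4=112
sub $t3, $t3, 1 → $t3=3-1=2
cmp $t3, 2  (cmp 2,2)
bne start: not taken
sw $t2, (100) → M[100]=23
halt.
Total executed instructions: 24.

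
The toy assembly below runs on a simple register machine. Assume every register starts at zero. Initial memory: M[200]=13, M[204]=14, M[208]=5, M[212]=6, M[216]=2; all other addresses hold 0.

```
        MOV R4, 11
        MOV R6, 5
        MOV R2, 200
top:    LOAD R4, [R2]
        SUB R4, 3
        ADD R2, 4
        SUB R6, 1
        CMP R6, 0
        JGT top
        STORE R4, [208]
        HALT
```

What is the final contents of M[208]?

-1

after MOV R4, 11: R4=11
after MOV R6, 5: R6=5
after MOV R2, 200: R2=200
after LOAD R4, [R2]: R4=M[200]=13
after SUB R4, 3: R4=13-3=10
after ADD R2, 4: R2=200+4=204
after SUB R6, 1: R6=5-1=4
CMP R6, 0  (cmp 4,0)
JGT top: taken
after LOAD R4, [R2]: R4=M[204]=14
after SUB R4, 3: R4=14-3=11
after ADD R2, 4: R2=204+4=208
after SUB R6, 1: R6=4-1=3
CMP R6, 0  (cmp 3,0)
JGT top: taken
after LOAD R4, [R2]: R4=M[208]=5
after SUB R4, 3: R4=5-3=2
after ADD R2, 4: R2=208+4=212
after SUB R6, 1: R6=3-1=2
CMP R6, 0  (cmp 2,0)
JGT top: taken
after LOAD R4, [R2]: R4=M[212]=6
after SUB R4, 3: R4=6-3=3
after ADD R2, 4: R2=212+4=216
after SUB R6, 1: R6=2-1=1
CMP R6, 0  (cmp 1,0)
JGT top: taken
after LOAD R4, [R2]: R4=M[216]=2
after SUB R4, 3: R4=2-3=-1
after ADD R2, 4: R2=216+4=220
after SUB R6, 1: R6=1-1=0
CMP R6, 0  (cmp 0,0)
JGT top: not taken
STORE R4, [208] → M[208]=-1
halt.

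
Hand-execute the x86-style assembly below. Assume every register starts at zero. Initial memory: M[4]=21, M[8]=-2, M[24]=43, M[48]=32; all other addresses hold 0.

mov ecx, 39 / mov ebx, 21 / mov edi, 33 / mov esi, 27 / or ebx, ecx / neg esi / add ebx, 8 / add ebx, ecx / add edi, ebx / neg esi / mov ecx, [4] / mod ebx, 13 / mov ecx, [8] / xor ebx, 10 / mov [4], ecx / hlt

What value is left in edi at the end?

after mov ecx, 39: ecx=39
after mov ebx, 21: ebx=21
after mov edi, 33: edi=33
after mov esi, 27: esi=27
after or ebx, ecx: ebx=21|39=55
after neg esi: esi=-(27)=-27
after add ebx, 8: ebx=55+8=63
after add ebx, ecx: ebx=63+39=102
after add edi, ebx: edi=33+102=135
after neg esi: esi=-(-27)=27
after mov ecx, [4]: ecx=M[4]=21
after mod ebx, 13: ebx=102%13=11
after mov ecx, [8]: ecx=M[8]=-2
after xor ebx, 10: ebx=11^10=1
mov [4], ecx → M[4]=-2
halt.

135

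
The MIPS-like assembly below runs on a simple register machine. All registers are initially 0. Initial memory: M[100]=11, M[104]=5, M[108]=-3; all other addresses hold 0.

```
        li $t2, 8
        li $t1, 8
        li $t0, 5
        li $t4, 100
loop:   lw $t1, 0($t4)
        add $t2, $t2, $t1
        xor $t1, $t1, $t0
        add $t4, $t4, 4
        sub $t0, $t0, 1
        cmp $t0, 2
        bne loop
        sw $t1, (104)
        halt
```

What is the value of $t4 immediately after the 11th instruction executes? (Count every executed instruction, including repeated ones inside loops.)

104

$t2=8
$t1=8
$t0=5
$t4=100
$t1=M[100]=11
$t2=8+11=19
$t1=11^5=14
$t4=100+4=104
$t0=5-1=4
cmp $t0, 2  (cmp 4,2)
bne loop: taken
After step 11: $t4 = 104.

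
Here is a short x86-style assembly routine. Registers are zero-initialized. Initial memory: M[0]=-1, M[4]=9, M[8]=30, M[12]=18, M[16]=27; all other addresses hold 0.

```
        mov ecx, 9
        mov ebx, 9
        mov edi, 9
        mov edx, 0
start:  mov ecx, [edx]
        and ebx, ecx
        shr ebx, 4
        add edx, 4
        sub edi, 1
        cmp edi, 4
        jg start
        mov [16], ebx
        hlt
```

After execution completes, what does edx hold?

mov ecx, 9 → ecx=9
mov ebx, 9 → ebx=9
mov edi, 9 → edi=9
mov edx, 0 → edx=0
mov ecx, [edx] → ecx=M[0]=-1
and ebx, ecx → ebx=9&(-1)=9
shr ebx, 4 → ebx=9>>4=0
add edx, 4 → edx=0+4=4
sub edi, 1 → edi=9-1=8
cmp edi, 4  (cmp 8,4)
jg start: taken
mov ecx, [edx] → ecx=M[4]=9
and ebx, ecx → ebx=0&9=0
shr ebx, 4 → ebx=0>>4=0
add edx, 4 → edx=4+4=8
sub edi, 1 → edi=8-1=7
cmp edi, 4  (cmp 7,4)
jg start: taken
mov ecx, [edx] → ecx=M[8]=30
and ebx, ecx → ebx=0&30=0
shr ebx, 4 → ebx=0>>4=0
add edx, 4 → edx=8+4=12
sub edi, 1 → edi=7-1=6
cmp edi, 4  (cmp 6,4)
jg start: taken
mov ecx, [edx] → ecx=M[12]=18
and ebx, ecx → ebx=0&18=0
shr ebx, 4 → ebx=0>>4=0
add edx, 4 → edx=12+4=16
sub edi, 1 → edi=6-1=5
cmp edi, 4  (cmp 5,4)
jg start: taken
mov ecx, [edx] → ecx=M[16]=27
and ebx, ecx → ebx=0&27=0
shr ebx, 4 → ebx=0>>4=0
add edx, 4 → edx=16+4=20
sub edi, 1 → edi=5-1=4
cmp edi, 4  (cmp 4,4)
jg start: not taken
mov [16], ebx → M[16]=0
halt.

20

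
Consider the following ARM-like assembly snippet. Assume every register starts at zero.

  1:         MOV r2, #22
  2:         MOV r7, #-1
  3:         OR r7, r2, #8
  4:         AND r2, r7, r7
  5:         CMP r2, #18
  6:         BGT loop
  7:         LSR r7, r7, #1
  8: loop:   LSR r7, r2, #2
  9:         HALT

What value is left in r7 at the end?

r2=22
r7=-1
r7=22|8=30
r2=30&30=30
CMP r2, #18  (cmp 30,18)
BGT loop: taken
r7=30>>2=7
halt.

7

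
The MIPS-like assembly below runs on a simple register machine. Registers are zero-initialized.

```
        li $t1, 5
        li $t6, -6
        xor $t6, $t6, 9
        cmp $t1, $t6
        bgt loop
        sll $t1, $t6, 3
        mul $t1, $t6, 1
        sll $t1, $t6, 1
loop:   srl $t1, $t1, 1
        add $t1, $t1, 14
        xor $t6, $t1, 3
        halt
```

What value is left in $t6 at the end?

19

li $t1, 5 → $t1=5
li $t6, -6 → $t6=-6
xor $t6, $t6, 9 → $t6=(-6)^9=-13
cmp $t1, $t6  (cmp 5,-13)
bgt loop: taken
srl $t1, $t1, 1 → $t1=5>>1=2
add $t1, $t1, 14 → $t1=2+14=16
xor $t6, $t1, 3 → $t6=16^3=19
halt.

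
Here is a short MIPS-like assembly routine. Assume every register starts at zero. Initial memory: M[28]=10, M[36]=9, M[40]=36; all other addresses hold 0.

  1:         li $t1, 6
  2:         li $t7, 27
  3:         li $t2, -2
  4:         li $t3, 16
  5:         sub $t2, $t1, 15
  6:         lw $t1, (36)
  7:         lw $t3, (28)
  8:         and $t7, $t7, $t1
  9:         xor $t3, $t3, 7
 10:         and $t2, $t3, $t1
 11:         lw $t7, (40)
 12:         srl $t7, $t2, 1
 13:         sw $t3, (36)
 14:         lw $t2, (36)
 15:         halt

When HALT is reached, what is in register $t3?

$t1=6
$t7=27
$t2=-2
$t3=16
$t2=6-15=-9
$t1=M[36]=9
$t3=M[28]=10
$t7=27&9=9
$t3=10^7=13
$t2=13&9=9
$t7=M[40]=36
$t7=9>>1=4
sw $t3, (36) → M[36]=13
$t2=M[36]=13
halt.

13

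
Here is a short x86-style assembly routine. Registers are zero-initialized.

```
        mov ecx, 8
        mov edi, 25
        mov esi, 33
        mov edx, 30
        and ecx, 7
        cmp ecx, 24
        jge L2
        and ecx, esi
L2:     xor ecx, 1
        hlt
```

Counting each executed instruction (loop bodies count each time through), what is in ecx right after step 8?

0

after mov ecx, 8: ecx=8
after mov edi, 25: edi=25
after mov esi, 33: esi=33
after mov edx, 30: edx=30
after and ecx, 7: ecx=8&7=0
cmp ecx, 24  (cmp 0,24)
jge L2: not taken
after and ecx, esi: ecx=0&33=0
After step 8: ecx = 0.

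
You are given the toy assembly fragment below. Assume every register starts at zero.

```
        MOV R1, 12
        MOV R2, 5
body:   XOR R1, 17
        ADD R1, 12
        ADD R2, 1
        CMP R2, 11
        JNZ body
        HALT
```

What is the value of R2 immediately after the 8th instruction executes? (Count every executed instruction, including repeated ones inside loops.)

after MOV R1, 12: R1=12
after MOV R2, 5: R2=5
after XOR R1, 17: R1=12^17=29
after ADD R1, 12: R1=29+12=41
after ADD R2, 1: R2=5+1=6
CMP R2, 11  (cmp 6,11)
JNZ body: taken
after XOR R1, 17: R1=41^17=56
After step 8: R2 = 6.

6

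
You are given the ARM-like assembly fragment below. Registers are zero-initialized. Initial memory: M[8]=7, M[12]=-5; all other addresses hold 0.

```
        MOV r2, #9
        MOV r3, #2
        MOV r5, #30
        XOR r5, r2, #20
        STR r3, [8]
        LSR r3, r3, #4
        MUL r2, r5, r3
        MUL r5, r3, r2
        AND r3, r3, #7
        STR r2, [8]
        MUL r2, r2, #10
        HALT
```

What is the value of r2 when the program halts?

0

r2=9
r3=2
r5=30
r5=9^20=29
STR r3, [8] → M[8]=2
r3=2>>4=0
r2=29*0=0
r5=0*0=0
r3=0&7=0
STR r2, [8] → M[8]=0
r2=0*10=0
halt.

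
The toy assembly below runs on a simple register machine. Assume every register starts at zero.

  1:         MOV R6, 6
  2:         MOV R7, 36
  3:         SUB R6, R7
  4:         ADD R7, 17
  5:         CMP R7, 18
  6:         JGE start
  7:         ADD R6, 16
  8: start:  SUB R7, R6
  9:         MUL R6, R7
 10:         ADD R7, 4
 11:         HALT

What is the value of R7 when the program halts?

87

R6=6
R7=36
R6=6-36=-30
R7=36+17=53
CMP R7, 18  (cmp 53,18)
JGE start: taken
R7=53-(-30)=83
R6=(-30)*83=-2490
R7=83+4=87
halt.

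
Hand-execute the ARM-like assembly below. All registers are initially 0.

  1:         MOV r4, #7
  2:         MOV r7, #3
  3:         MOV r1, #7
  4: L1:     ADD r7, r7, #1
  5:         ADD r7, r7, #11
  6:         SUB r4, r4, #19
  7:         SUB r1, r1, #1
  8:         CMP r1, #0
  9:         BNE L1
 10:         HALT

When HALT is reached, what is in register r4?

MOV r4, #7 → r4=7
MOV r7, #3 → r7=3
MOV r1, #7 → r1=7
ADD r7, r7, #1 → r7=3+1=4
ADD r7, r7, #11 → r7=4+11=15
SUB r4, r4, #19 → r4=7-19=-12
SUB r1, r1, #1 → r1=7-1=6
CMP r1, #0  (cmp 6,0)
BNE L1: taken
ADD r7, r7, #1 → r7=15+1=16
ADD r7, r7, #11 → r7=16+11=27
SUB r4, r4, #19 → r4=(-12)-19=-31
SUB r1, r1, #1 → r1=6-1=5
CMP r1, #0  (cmp 5,0)
BNE L1: taken
ADD r7, r7, #1 → r7=27+1=28
ADD r7, r7, #11 → r7=28+11=39
SUB r4, r4, #19 → r4=(-31)-19=-50
SUB r1, r1, #1 → r1=5-1=4
CMP r1, #0  (cmp 4,0)
BNE L1: taken
ADD r7, r7, #1 → r7=39+1=40
ADD r7, r7, #11 → r7=40+11=51
SUB r4, r4, #19 → r4=(-50)-19=-69
SUB r1, r1, #1 → r1=4-1=3
CMP r1, #0  (cmp 3,0)
BNE L1: taken
ADD r7, r7, #1 → r7=51+1=52
ADD r7, r7, #11 → r7=52+11=63
SUB r4, r4, #19 → r4=(-69)-19=-88
SUB r1, r1, #1 → r1=3-1=2
CMP r1, #0  (cmp 2,0)
BNE L1: taken
ADD r7, r7, #1 → r7=63+1=64
ADD r7, r7, #11 → r7=64+11=75
SUB r4, r4, #19 → r4=(-88)-19=-107
SUB r1, r1, #1 → r1=2-1=1
CMP r1, #0  (cmp 1,0)
BNE L1: taken
ADD r7, r7, #1 → r7=75+1=76
ADD r7, r7, #11 → r7=76+11=87
SUB r4, r4, #19 → r4=(-107)-19=-126
SUB r1, r1, #1 → r1=1-1=0
CMP r1, #0  (cmp 0,0)
BNE L1: not taken
halt.

-126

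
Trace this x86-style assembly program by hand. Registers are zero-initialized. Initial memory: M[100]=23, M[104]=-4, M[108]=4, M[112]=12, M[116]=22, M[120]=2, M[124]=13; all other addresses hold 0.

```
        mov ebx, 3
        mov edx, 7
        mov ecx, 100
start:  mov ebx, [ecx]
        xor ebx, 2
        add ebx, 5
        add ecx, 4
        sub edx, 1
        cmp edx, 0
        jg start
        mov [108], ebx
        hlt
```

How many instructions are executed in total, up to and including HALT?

54

ebx=3
edx=7
ecx=100
ebx=M[100]=23
ebx=23^2=21
ebx=21+5=26
ecx=100+4=104
edx=7-1=6
cmp edx, 0  (cmp 6,0)
jg start: taken
ebx=M[104]=-4
ebx=(-4)^2=-2
ebx=(-2)+5=3
ecx=104+4=108
edx=6-1=5
cmp edx, 0  (cmp 5,0)
jg start: taken
ebx=M[108]=4
ebx=4^2=6
ebx=6+5=11
ecx=108+4=112
edx=5-1=4
cmp edx, 0  (cmp 4,0)
jg start: taken
ebx=M[112]=12
ebx=12^2=14
ebx=14+5=19
ecx=112+4=116
edx=4-1=3
cmp edx, 0  (cmp 3,0)
jg start: taken
ebx=M[116]=22
ebx=22^2=20
ebx=20+5=25
ecx=116+4=120
edx=3-1=2
cmp edx, 0  (cmp 2,0)
jg start: taken
ebx=M[120]=2
ebx=2^2=0
ebx=0+5=5
ecx=120+4=124
edx=2-1=1
cmp edx, 0  (cmp 1,0)
jg start: taken
ebx=M[124]=13
ebx=13^2=15
ebx=15+5=20
ecx=124+4=128
edx=1-1=0
cmp edx, 0  (cmp 0,0)
jg start: not taken
mov [108], ebx → M[108]=20
halt.
Total executed instructions: 54.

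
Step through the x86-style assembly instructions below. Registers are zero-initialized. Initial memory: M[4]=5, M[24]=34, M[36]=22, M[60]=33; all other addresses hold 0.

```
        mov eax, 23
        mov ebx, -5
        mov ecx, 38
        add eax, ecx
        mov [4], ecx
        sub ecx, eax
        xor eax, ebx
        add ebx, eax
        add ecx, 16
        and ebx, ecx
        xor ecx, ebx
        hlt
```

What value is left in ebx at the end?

mov eax, 23 → eax=23
mov ebx, -5 → ebx=-5
mov ecx, 38 → ecx=38
add eax, ecx → eax=23+38=61
mov [4], ecx → M[4]=38
sub ecx, eax → ecx=38-61=-23
xor eax, ebx → eax=61^(-5)=-58
add ebx, eax → ebx=(-5)+(-58)=-63
add ecx, 16 → ecx=(-23)+16=-7
and ebx, ecx → ebx=(-63)&(-7)=-63
xor ecx, ebx → ecx=(-7)^(-63)=56
halt.

-63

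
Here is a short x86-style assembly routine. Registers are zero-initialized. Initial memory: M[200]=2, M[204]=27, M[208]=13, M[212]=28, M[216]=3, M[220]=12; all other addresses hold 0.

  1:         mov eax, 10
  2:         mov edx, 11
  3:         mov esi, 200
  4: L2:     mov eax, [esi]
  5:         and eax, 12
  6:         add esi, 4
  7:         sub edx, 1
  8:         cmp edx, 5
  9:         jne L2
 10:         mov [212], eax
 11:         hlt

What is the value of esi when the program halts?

224

eax=10
edx=11
esi=200
eax=M[200]=2
eax=2&12=0
esi=200+4=204
edx=11-1=10
cmp edx, 5  (cmp 10,5)
jne L2: taken
eax=M[204]=27
eax=27&12=8
esi=204+4=208
edx=10-1=9
cmp edx, 5  (cmp 9,5)
jne L2: taken
eax=M[208]=13
eax=13&12=12
esi=208+4=212
edx=9-1=8
cmp edx, 5  (cmp 8,5)
jne L2: taken
eax=M[212]=28
eax=28&12=12
esi=212+4=216
edx=8-1=7
cmp edx, 5  (cmp 7,5)
jne L2: taken
eax=M[216]=3
eax=3&12=0
esi=216+4=220
edx=7-1=6
cmp edx, 5  (cmp 6,5)
jne L2: taken
eax=M[220]=12
eax=12&12=12
esi=220+4=224
edx=6-1=5
cmp edx, 5  (cmp 5,5)
jne L2: not taken
mov [212], eax → M[212]=12
halt.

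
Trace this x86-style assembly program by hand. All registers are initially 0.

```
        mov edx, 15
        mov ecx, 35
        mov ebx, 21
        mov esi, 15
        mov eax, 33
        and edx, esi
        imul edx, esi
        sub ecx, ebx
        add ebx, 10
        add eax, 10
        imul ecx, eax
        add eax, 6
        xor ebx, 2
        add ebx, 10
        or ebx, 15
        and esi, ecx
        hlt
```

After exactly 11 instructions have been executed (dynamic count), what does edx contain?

edx=15
ecx=35
ebx=21
esi=15
eax=33
edx=15&15=15
edx=15*15=225
ecx=35-21=14
ebx=21+10=31
eax=33+10=43
ecx=14*43=602
After step 11: edx = 225.

225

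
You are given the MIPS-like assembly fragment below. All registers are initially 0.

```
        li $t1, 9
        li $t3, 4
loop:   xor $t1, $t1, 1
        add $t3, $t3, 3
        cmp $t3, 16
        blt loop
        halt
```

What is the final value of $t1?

li $t1, 9 → $t1=9
li $t3, 4 → $t3=4
xor $t1, $t1, 1 → $t1=9^1=8
add $t3, $t3, 3 → $t3=4+3=7
cmp $t3, 16  (cmp 7,16)
blt loop: taken
xor $t1, $t1, 1 → $t1=8^1=9
add $t3, $t3, 3 → $t3=7+3=10
cmp $t3, 16  (cmp 10,16)
blt loop: taken
xor $t1, $t1, 1 → $t1=9^1=8
add $t3, $t3, 3 → $t3=10+3=13
cmp $t3, 16  (cmp 13,16)
blt loop: taken
xor $t1, $t1, 1 → $t1=8^1=9
add $t3, $t3, 3 → $t3=13+3=16
cmp $t3, 16  (cmp 16,16)
blt loop: not taken
halt.

9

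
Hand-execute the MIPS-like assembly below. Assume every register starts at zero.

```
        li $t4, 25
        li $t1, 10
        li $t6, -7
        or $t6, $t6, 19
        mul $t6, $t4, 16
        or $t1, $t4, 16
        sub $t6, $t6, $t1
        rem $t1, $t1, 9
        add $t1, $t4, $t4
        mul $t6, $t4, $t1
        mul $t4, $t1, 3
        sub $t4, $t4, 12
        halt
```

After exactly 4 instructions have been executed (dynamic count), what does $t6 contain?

-5

$t4=25
$t1=10
$t6=-7
$t6=(-7)|19=-5
After step 4: $t6 = -5.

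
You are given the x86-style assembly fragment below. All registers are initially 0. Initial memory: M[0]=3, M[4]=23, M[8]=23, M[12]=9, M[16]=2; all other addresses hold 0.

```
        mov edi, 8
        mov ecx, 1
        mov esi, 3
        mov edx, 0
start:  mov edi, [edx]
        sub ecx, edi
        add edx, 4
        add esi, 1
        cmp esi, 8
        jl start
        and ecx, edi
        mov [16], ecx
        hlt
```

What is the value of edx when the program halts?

mov edi, 8 → edi=8
mov ecx, 1 → ecx=1
mov esi, 3 → esi=3
mov edx, 0 → edx=0
mov edi, [edx] → edi=M[0]=3
sub ecx, edi → ecx=1-3=-2
add edx, 4 → edx=0+4=4
add esi, 1 → esi=3+1=4
cmp esi, 8  (cmp 4,8)
jl start: taken
mov edi, [edx] → edi=M[4]=23
sub ecx, edi → ecx=(-2)-23=-25
add edx, 4 → edx=4+4=8
add esi, 1 → esi=4+1=5
cmp esi, 8  (cmp 5,8)
jl start: taken
mov edi, [edx] → edi=M[8]=23
sub ecx, edi → ecx=(-25)-23=-48
add edx, 4 → edx=8+4=12
add esi, 1 → esi=5+1=6
cmp esi, 8  (cmp 6,8)
jl start: taken
mov edi, [edx] → edi=M[12]=9
sub ecx, edi → ecx=(-48)-9=-57
add edx, 4 → edx=12+4=16
add esi, 1 → esi=6+1=7
cmp esi, 8  (cmp 7,8)
jl start: taken
mov edi, [edx] → edi=M[16]=2
sub ecx, edi → ecx=(-57)-2=-59
add edx, 4 → edx=16+4=20
add esi, 1 → esi=7+1=8
cmp esi, 8  (cmp 8,8)
jl start: not taken
and ecx, edi → ecx=(-59)&2=0
mov [16], ecx → M[16]=0
halt.

20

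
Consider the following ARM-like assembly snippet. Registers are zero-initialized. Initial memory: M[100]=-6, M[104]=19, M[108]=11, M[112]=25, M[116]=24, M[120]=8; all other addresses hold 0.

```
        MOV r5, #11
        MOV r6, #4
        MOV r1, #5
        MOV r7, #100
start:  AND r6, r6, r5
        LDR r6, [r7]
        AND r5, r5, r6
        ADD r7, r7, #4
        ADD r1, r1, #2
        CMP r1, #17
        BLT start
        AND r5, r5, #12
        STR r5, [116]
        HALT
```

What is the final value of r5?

MOV r5, #11 → r5=11
MOV r6, #4 → r6=4
MOV r1, #5 → r1=5
MOV r7, #100 → r7=100
AND r6, r6, r5 → r6=4&11=0
LDR r6, [r7] → r6=M[100]=-6
AND r5, r5, r6 → r5=11&(-6)=10
ADD r7, r7, #4 → r7=100+4=104
ADD r1, r1, #2 → r1=5+2=7
CMP r1, #17  (cmp 7,17)
BLT start: taken
AND r6, r6, r5 → r6=(-6)&10=10
LDR r6, [r7] → r6=M[104]=19
AND r5, r5, r6 → r5=10&19=2
ADD r7, r7, #4 → r7=104+4=108
ADD r1, r1, #2 → r1=7+2=9
CMP r1, #17  (cmp 9,17)
BLT start: taken
AND r6, r6, r5 → r6=19&2=2
LDR r6, [r7] → r6=M[108]=11
AND r5, r5, r6 → r5=2&11=2
ADD r7, r7, #4 → r7=108+4=112
ADD r1, r1, #2 → r1=9+2=11
CMP r1, #17  (cmp 11,17)
BLT start: taken
AND r6, r6, r5 → r6=11&2=2
LDR r6, [r7] → r6=M[112]=25
AND r5, r5, r6 → r5=2&25=0
ADD r7, r7, #4 → r7=112+4=116
ADD r1, r1, #2 → r1=11+2=13
CMP r1, #17  (cmp 13,17)
BLT start: taken
AND r6, r6, r5 → r6=25&0=0
LDR r6, [r7] → r6=M[116]=24
AND r5, r5, r6 → r5=0&24=0
ADD r7, r7, #4 → r7=116+4=120
ADD r1, r1, #2 → r1=13+2=15
CMP r1, #17  (cmp 15,17)
BLT start: taken
AND r6, r6, r5 → r6=24&0=0
LDR r6, [r7] → r6=M[120]=8
AND r5, r5, r6 → r5=0&8=0
ADD r7, r7, #4 → r7=120+4=124
ADD r1, r1, #2 → r1=15+2=17
CMP r1, #17  (cmp 17,17)
BLT start: not taken
AND r5, r5, #12 → r5=0&12=0
STR r5, [116] → M[116]=0
halt.

0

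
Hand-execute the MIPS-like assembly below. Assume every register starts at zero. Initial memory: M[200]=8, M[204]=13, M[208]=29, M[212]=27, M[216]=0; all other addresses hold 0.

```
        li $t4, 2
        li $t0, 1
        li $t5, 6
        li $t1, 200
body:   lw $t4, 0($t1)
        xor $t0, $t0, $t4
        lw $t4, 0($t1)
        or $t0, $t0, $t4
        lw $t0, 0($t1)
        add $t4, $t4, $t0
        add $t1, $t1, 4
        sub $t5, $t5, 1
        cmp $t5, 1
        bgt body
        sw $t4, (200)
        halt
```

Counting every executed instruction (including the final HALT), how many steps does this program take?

after li $t4, 2: $t4=2
after li $t0, 1: $t0=1
after li $t5, 6: $t5=6
after li $t1, 200: $t1=200
after lw $t4, 0($t1): $t4=M[200]=8
after xor $t0, $t0, $t4: $t0=1^8=9
after lw $t4, 0($t1): $t4=M[200]=8
after or $t0, $t0, $t4: $t0=9|8=9
after lw $t0, 0($t1): $t0=M[200]=8
after add $t4, $t4, $t0: $t4=8+8=16
after add $t1, $t1, 4: $t1=200+4=204
after sub $t5, $t5, 1: $t5=6-1=5
cmp $t5, 1  (cmp 5,1)
bgt body: taken
after lw $t4, 0($t1): $t4=M[204]=13
after xor $t0, $t0, $t4: $t0=8^13=5
after lw $t4, 0($t1): $t4=M[204]=13
after or $t0, $t0, $t4: $t0=5|13=13
after lw $t0, 0($t1): $t0=M[204]=13
after add $t4, $t4, $t0: $t4=13+13=26
after add $t1, $t1, 4: $t1=204+4=208
after sub $t5, $t5, 1: $t5=5-1=4
cmp $t5, 1  (cmp 4,1)
bgt body: taken
after lw $t4, 0($t1): $t4=M[208]=29
after xor $t0, $t0, $t4: $t0=13^29=16
after lw $t4, 0($t1): $t4=M[208]=29
after or $t0, $t0, $t4: $t0=16|29=29
after lw $t0, 0($t1): $t0=M[208]=29
after add $t4, $t4, $t0: $t4=29+29=58
after add $t1, $t1, 4: $t1=208+4=212
after sub $t5, $t5, 1: $t5=4-1=3
cmp $t5, 1  (cmp 3,1)
bgt body: taken
after lw $t4, 0($t1): $t4=M[212]=27
after xor $t0, $t0, $t4: $t0=29^27=6
after lw $t4, 0($t1): $t4=M[212]=27
after or $t0, $t0, $t4: $t0=6|27=31
after lw $t0, 0($t1): $t0=M[212]=27
after add $t4, $t4, $t0: $t4=27+27=54
after add $t1, $t1, 4: $t1=212+4=216
after sub $t5, $t5, 1: $t5=3-1=2
cmp $t5, 1  (cmp 2,1)
bgt body: taken
after lw $t4, 0($t1): $t4=M[216]=0
after xor $t0, $t0, $t4: $t0=27^0=27
after lw $t4, 0($t1): $t4=M[216]=0
after or $t0, $t0, $t4: $t0=27|0=27
after lw $t0, 0($t1): $t0=M[216]=0
after add $t4, $t4, $t0: $t4=0+0=0
after add $t1, $t1, 4: $t1=216+4=220
after sub $t5, $t5, 1: $t5=2-1=1
cmp $t5, 1  (cmp 1,1)
bgt body: not taken
sw $t4, (200) → M[200]=0
halt.
Total executed instructions: 56.

56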